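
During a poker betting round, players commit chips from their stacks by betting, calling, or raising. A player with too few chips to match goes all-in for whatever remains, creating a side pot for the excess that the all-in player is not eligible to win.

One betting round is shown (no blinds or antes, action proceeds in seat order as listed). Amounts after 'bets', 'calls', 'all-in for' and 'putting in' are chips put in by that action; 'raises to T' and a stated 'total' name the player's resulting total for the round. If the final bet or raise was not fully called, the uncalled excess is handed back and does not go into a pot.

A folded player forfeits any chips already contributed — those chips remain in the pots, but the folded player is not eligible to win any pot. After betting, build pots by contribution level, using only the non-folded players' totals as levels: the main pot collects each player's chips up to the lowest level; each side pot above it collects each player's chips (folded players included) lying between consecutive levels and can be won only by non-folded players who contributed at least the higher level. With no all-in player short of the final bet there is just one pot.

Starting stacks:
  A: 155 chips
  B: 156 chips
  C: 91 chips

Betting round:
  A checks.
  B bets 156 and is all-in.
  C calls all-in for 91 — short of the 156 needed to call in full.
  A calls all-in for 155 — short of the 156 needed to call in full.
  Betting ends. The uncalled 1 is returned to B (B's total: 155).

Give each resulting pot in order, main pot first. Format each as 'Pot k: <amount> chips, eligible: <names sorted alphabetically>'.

Pot 1: 273 chips, eligible: A, B, C
Pot 2: 128 chips, eligible: A, B

Derivation:
Contributions (after 1 returned to B): A=155, B=155, C=91
Pot levels (distinct totals of non-folded players): 91, 155
Layer 1-91: 91 each from A, B, C = 91*3 = 273 chips; eligible A, B, C
Layer 92-155: 64 each from A, B = 64*2 = 128 chips; eligible A, B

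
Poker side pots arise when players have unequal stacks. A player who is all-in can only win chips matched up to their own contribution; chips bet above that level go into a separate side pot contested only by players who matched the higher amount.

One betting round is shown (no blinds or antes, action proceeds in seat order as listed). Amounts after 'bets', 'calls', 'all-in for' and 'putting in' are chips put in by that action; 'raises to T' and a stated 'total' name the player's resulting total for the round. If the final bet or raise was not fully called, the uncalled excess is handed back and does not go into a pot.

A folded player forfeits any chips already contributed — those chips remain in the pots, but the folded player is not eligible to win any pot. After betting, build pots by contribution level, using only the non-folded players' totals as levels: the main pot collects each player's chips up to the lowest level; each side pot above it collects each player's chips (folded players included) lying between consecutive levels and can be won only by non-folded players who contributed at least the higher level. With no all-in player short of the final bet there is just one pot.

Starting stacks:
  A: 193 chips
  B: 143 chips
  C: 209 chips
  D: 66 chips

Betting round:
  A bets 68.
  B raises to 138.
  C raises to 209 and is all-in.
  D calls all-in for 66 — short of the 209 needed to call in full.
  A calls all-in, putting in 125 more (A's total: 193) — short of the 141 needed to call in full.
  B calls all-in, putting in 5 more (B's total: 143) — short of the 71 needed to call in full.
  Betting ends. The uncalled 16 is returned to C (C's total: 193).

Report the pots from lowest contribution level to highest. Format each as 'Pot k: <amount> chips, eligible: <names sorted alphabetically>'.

Contributions (after 16 returned to C): A=193, B=143, C=193, D=66
Pot levels (distinct totals of non-folded players): 66, 143, 193
Layer 1-66: 66 each from A, B, C, D = 66*4 = 264 chips; eligible A, B, C, D
Layer 67-143: 77 each from A, B, C = 77*3 = 231 chips; eligible A, B, C
Layer 144-193: 50 each from A, C = 50*2 = 100 chips; eligible A, C

Pot 1: 264 chips, eligible: A, B, C, D
Pot 2: 231 chips, eligible: A, B, C
Pot 3: 100 chips, eligible: A, C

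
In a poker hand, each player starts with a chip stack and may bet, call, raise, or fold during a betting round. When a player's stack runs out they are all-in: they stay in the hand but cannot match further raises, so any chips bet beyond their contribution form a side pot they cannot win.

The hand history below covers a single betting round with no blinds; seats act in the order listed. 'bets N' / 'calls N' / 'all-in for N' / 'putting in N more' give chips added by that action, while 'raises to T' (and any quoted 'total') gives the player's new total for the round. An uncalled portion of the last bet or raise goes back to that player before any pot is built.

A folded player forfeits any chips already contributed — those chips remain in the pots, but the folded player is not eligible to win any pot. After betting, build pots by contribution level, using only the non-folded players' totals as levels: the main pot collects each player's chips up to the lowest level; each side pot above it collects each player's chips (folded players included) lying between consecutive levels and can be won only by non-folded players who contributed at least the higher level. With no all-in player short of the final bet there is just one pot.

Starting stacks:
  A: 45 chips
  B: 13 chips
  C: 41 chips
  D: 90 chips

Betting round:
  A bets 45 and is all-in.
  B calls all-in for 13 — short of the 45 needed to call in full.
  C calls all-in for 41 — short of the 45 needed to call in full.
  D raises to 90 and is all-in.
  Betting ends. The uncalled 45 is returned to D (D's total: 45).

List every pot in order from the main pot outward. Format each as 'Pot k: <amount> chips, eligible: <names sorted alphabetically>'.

Contributions (after 45 returned to D): A=45, B=13, C=41, D=45
Pot levels (distinct totals of non-folded players): 13, 41, 45
Layer 1-13: 13 each from A, B, C, D = 13*4 = 52 chips; eligible A, B, C, D
Layer 14-41: 28 each from A, C, D = 28*3 = 84 chips; eligible A, C, D
Layer 42-45: 4 each from A, D = 4*2 = 8 chips; eligible A, D

Pot 1: 52 chips, eligible: A, B, C, D
Pot 2: 84 chips, eligible: A, C, D
Pot 3: 8 chips, eligible: A, D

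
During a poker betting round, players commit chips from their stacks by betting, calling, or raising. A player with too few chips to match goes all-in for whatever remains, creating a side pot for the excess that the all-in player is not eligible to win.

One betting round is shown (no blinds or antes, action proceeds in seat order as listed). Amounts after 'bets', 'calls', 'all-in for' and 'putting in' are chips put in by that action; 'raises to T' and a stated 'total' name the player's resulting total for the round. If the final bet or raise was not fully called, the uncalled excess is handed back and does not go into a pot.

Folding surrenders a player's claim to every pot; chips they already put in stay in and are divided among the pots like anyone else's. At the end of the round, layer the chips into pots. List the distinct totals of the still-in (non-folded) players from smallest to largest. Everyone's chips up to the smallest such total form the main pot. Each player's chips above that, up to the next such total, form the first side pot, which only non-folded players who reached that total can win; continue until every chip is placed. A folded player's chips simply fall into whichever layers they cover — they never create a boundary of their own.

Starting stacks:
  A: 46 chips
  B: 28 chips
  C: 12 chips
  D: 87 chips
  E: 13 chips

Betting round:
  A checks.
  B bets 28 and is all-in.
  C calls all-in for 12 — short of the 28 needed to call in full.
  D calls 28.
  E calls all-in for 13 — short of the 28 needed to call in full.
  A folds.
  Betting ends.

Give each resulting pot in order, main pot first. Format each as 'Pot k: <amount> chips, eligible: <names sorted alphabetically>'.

Pot 1: 48 chips, eligible: B, C, D, E
Pot 2: 3 chips, eligible: B, D, E
Pot 3: 30 chips, eligible: B, D

Derivation:
Contributions: B=28, C=12, D=28, E=13
Folded: A
Pot levels (distinct totals of non-folded players): 12, 13, 28
Layer 1-12: 12 each from B, C, D, E = 12*4 = 48 chips; eligible B, C, D, E
Layer 13-13: 1 each from B, D, E = 1*3 = 3 chips; eligible B, D, E
Layer 14-28: 15 each from B, D = 15*2 = 30 chips; eligible B, D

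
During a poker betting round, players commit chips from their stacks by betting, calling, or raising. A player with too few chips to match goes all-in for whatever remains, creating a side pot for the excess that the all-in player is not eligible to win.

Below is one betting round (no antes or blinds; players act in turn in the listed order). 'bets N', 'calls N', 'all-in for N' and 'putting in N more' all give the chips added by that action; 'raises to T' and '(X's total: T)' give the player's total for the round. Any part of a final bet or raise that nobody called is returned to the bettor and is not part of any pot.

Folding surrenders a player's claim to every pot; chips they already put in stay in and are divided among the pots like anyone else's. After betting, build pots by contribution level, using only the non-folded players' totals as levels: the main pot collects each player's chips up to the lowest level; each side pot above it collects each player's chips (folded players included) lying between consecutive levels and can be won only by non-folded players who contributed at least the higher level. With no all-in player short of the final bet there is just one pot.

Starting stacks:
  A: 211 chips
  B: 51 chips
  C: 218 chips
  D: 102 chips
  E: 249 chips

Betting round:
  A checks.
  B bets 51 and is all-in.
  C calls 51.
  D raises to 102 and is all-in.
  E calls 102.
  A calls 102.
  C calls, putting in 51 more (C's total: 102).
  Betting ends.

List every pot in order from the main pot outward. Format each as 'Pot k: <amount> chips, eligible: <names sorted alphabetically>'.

Pot 1: 255 chips, eligible: A, B, C, D, E
Pot 2: 204 chips, eligible: A, C, D, E

Derivation:
Contributions: A=102, B=51, C=102, D=102, E=102
Pot levels (distinct totals of non-folded players): 51, 102
Layer 1-51: 51 each from A, B, C, D, E = 51*5 = 255 chips; eligible A, B, C, D, E
Layer 52-102: 51 each from A, C, D, E = 51*4 = 204 chips; eligible A, C, D, E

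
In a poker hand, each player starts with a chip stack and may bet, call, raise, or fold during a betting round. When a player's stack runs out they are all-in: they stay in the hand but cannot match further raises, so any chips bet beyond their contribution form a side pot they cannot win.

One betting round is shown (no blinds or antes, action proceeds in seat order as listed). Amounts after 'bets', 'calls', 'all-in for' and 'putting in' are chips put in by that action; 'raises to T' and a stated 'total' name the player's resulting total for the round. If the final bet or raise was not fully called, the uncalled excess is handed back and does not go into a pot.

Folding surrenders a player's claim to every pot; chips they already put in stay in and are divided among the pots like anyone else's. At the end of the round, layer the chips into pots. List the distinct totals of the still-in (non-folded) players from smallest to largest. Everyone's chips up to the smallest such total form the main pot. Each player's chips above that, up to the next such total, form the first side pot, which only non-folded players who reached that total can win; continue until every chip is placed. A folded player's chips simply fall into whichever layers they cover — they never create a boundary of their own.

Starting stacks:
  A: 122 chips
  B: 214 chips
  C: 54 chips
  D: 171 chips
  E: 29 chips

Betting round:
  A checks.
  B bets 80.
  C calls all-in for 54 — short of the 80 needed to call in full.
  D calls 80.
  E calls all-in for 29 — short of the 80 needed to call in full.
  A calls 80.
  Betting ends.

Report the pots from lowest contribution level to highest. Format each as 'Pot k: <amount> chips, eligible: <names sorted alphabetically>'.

Contributions: A=80, B=80, C=54, D=80, E=29
Pot levels (distinct totals of non-folded players): 29, 54, 80
Layer 1-29: 29 each from A, B, C, D, E = 29*5 = 145 chips; eligible A, B, C, D, E
Layer 30-54: 25 each from A, B, C, D = 25*4 = 100 chips; eligible A, B, C, D
Layer 55-80: 26 each from A, B, D = 26*3 = 78 chips; eligible A, B, D

Pot 1: 145 chips, eligible: A, B, C, D, E
Pot 2: 100 chips, eligible: A, B, C, D
Pot 3: 78 chips, eligible: A, B, D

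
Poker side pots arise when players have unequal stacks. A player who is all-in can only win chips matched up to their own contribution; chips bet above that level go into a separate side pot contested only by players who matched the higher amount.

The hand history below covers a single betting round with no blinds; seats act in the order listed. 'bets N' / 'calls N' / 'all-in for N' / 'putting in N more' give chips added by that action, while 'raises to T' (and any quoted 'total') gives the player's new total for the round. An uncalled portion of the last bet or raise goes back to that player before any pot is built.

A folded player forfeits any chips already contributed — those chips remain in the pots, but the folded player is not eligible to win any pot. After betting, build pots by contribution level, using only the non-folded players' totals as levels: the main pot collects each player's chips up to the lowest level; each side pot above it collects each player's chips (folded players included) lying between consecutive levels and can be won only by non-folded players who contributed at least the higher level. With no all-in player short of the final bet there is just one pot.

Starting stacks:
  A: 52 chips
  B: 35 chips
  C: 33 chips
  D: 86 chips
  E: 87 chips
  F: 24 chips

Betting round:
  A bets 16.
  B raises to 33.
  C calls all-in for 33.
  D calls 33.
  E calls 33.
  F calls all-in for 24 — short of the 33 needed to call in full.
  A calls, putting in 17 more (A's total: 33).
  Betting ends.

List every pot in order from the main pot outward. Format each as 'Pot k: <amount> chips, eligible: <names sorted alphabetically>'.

Contributions: A=33, B=33, C=33, D=33, E=33, F=24
Pot levels (distinct totals of non-folded players): 24, 33
Layer 1-24: 24 each from A, B, C, D, E, F = 24*6 = 144 chips; eligible A, B, C, D, E, F
Layer 25-33: 9 each from A, B, C, D, E = 9*5 = 45 chips; eligible A, B, C, D, E

Pot 1: 144 chips, eligible: A, B, C, D, E, F
Pot 2: 45 chips, eligible: A, B, C, D, E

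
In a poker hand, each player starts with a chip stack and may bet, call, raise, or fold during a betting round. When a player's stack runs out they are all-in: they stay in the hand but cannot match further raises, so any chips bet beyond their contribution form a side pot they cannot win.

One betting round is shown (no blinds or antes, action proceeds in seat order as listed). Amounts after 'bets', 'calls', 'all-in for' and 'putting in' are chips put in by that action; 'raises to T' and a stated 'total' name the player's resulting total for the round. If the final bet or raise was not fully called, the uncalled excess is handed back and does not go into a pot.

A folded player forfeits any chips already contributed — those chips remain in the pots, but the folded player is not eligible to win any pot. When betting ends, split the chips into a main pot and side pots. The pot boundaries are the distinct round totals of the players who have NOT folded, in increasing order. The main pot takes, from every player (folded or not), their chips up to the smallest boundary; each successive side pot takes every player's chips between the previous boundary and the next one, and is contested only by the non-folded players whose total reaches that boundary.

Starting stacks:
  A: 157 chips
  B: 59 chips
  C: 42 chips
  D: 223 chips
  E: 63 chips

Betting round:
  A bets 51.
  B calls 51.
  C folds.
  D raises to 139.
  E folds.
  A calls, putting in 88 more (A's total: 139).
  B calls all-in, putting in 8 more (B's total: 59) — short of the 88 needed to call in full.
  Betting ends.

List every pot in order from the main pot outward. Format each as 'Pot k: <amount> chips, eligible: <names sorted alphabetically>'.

Contributions: A=139, B=59, D=139
Folded: C, E
Pot levels (distinct totals of non-folded players): 59, 139
Layer 1-59: 59 each from A, B, D = 59*3 = 177 chips; eligible A, B, D
Layer 60-139: 80 each from A, D = 80*2 = 160 chips; eligible A, D

Pot 1: 177 chips, eligible: A, B, D
Pot 2: 160 chips, eligible: A, D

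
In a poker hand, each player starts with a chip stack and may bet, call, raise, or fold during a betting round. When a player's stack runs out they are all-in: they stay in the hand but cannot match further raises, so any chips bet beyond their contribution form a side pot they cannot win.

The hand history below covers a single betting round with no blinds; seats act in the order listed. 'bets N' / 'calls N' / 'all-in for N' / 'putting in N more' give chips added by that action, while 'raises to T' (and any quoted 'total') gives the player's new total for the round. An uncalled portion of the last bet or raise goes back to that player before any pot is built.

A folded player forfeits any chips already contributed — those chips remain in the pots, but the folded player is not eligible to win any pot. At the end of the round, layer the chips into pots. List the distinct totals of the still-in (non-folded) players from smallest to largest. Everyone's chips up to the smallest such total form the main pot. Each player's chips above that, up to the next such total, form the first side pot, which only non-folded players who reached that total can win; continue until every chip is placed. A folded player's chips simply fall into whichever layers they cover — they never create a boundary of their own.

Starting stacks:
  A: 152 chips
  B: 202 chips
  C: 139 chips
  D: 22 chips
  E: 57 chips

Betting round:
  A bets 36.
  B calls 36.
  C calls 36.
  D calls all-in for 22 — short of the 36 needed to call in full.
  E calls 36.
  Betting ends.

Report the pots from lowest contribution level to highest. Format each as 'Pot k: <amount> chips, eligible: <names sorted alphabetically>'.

Pot 1: 110 chips, eligible: A, B, C, D, E
Pot 2: 56 chips, eligible: A, B, C, E

Derivation:
Contributions: A=36, B=36, C=36, D=22, E=36
Pot levels (distinct totals of non-folded players): 22, 36
Layer 1-22: 22 each from A, B, C, D, E = 22*5 = 110 chips; eligible A, B, C, D, E
Layer 23-36: 14 each from A, B, C, E = 14*4 = 56 chips; eligible A, B, C, E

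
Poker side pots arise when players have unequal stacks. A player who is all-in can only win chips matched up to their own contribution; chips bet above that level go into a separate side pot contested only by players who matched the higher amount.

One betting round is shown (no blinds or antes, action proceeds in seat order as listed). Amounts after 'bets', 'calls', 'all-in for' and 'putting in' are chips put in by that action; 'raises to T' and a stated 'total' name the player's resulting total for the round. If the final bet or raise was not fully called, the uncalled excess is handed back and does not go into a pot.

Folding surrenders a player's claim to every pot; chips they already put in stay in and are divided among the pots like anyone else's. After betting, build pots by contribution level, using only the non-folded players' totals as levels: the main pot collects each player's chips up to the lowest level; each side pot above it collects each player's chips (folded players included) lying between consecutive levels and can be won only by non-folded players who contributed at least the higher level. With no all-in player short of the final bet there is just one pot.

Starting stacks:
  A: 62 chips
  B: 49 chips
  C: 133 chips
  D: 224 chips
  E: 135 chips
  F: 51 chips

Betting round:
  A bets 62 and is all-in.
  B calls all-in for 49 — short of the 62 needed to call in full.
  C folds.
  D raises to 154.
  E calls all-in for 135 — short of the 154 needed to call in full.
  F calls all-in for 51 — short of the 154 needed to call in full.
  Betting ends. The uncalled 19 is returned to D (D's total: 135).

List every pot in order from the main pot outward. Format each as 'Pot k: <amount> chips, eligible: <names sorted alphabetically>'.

Pot 1: 245 chips, eligible: A, B, D, E, F
Pot 2: 8 chips, eligible: A, D, E, F
Pot 3: 33 chips, eligible: A, D, E
Pot 4: 146 chips, eligible: D, E

Derivation:
Contributions (after 19 returned to D): A=62, B=49, D=135, E=135, F=51
Folded: C
Pot levels (distinct totals of non-folded players): 49, 51, 62, 135
Layer 1-49: 49 each from A, B, D, E, F = 49*5 = 245 chips; eligible A, B, D, E, F
Layer 50-51: 2 each from A, D, E, F = 2*4 = 8 chips; eligible A, D, E, F
Layer 52-62: 11 each from A, D, E = 11*3 = 33 chips; eligible A, D, E
Layer 63-135: 73 each from D, E = 73*2 = 146 chips; eligible D, E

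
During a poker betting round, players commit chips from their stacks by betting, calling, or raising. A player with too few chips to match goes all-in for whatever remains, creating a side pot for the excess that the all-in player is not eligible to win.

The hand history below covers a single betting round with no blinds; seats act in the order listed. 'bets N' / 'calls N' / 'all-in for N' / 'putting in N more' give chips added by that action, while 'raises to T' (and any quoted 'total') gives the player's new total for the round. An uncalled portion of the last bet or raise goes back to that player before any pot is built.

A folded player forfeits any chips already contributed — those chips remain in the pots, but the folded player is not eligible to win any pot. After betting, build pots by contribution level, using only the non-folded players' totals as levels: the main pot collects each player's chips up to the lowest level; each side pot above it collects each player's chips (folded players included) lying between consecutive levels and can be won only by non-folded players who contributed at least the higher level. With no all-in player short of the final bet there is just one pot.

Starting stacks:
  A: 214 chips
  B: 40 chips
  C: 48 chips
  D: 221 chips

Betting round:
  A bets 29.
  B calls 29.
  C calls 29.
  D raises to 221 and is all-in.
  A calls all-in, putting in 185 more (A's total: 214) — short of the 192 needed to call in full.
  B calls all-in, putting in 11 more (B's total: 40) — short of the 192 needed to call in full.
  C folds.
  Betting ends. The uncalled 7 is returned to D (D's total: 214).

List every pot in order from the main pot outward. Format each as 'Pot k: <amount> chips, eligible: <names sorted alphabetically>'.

Contributions (after 7 returned to D): A=214, B=40, C=29, D=214
Folded: C
Pot levels (distinct totals of non-folded players): 40, 214
Layer 1-40: A 40 + B 40 + C 29 + D 40 = 149 chips; eligible A, B, D
Layer 41-214: 174 each from A, D = 174*2 = 348 chips; eligible A, D

Pot 1: 149 chips, eligible: A, B, D
Pot 2: 348 chips, eligible: A, D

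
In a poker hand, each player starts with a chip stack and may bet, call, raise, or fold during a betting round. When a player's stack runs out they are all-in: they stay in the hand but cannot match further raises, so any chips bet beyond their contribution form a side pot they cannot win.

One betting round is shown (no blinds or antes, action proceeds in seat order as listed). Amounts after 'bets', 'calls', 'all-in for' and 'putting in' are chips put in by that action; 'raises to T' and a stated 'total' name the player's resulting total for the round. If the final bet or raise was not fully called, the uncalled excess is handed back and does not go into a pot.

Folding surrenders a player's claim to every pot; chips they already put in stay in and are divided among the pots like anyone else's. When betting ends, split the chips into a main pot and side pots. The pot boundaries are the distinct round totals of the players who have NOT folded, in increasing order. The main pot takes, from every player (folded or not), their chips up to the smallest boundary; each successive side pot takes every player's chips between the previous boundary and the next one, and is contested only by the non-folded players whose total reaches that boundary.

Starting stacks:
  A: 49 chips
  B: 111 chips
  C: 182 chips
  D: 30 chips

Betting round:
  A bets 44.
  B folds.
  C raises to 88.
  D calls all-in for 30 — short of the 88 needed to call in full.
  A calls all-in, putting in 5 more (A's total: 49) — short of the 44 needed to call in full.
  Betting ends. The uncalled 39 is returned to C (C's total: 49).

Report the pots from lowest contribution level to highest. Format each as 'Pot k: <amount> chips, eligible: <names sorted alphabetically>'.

Pot 1: 90 chips, eligible: A, C, D
Pot 2: 38 chips, eligible: A, C

Derivation:
Contributions (after 39 returned to C): A=49, C=49, D=30
Folded: B
Pot levels (distinct totals of non-folded players): 30, 49
Layer 1-30: 30 each from A, C, D = 30*3 = 90 chips; eligible A, C, D
Layer 31-49: 19 each from A, C = 19*2 = 38 chips; eligible A, C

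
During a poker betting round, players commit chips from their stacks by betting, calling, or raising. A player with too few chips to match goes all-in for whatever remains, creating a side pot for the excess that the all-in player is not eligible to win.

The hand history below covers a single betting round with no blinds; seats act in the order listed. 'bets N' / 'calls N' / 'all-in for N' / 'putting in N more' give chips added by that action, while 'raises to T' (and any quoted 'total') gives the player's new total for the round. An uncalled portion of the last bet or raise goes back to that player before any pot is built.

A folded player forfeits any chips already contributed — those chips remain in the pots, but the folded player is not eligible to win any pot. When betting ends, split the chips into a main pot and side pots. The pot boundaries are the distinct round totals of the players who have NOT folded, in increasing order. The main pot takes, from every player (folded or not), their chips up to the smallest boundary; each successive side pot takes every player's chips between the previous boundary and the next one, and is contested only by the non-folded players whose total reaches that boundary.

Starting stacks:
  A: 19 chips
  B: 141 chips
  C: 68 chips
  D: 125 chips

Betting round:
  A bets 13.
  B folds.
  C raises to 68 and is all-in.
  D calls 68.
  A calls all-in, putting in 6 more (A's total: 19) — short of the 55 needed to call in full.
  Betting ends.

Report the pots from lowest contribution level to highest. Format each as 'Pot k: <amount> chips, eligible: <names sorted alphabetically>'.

Pot 1: 57 chips, eligible: A, C, D
Pot 2: 98 chips, eligible: C, D

Derivation:
Contributions: A=19, C=68, D=68
Folded: B
Pot levels (distinct totals of non-folded players): 19, 68
Layer 1-19: 19 each from A, C, D = 19*3 = 57 chips; eligible A, C, D
Layer 20-68: 49 each from C, D = 49*2 = 98 chips; eligible C, D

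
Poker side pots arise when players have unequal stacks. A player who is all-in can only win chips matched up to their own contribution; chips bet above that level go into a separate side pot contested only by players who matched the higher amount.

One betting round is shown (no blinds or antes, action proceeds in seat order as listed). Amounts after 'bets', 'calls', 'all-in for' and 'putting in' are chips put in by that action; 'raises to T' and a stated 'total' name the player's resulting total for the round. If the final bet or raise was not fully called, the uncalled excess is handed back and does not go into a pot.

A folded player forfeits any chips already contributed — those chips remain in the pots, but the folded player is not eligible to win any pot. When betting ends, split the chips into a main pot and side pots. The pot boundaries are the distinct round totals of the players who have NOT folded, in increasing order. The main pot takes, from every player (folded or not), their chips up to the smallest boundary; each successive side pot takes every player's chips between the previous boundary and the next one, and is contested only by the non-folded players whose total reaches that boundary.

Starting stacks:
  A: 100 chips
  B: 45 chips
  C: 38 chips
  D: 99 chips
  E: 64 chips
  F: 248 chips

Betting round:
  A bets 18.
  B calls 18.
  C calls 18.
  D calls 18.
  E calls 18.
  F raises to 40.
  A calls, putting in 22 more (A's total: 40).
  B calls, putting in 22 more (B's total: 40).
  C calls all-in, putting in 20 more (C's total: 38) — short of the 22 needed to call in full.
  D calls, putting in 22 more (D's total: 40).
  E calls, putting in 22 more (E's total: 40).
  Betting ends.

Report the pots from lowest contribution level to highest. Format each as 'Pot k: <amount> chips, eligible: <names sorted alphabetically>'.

Contributions: A=40, B=40, C=38, D=40, E=40, F=40
Pot levels (distinct totals of non-folded players): 38, 40
Layer 1-38: 38 each from A, B, C, D, E, F = 38*6 = 228 chips; eligible A, B, C, D, E, F
Layer 39-40: 2 each from A, B, D, E, F = 2*5 = 10 chips; eligible A, B, D, E, F

Pot 1: 228 chips, eligible: A, B, C, D, E, F
Pot 2: 10 chips, eligible: A, B, D, E, F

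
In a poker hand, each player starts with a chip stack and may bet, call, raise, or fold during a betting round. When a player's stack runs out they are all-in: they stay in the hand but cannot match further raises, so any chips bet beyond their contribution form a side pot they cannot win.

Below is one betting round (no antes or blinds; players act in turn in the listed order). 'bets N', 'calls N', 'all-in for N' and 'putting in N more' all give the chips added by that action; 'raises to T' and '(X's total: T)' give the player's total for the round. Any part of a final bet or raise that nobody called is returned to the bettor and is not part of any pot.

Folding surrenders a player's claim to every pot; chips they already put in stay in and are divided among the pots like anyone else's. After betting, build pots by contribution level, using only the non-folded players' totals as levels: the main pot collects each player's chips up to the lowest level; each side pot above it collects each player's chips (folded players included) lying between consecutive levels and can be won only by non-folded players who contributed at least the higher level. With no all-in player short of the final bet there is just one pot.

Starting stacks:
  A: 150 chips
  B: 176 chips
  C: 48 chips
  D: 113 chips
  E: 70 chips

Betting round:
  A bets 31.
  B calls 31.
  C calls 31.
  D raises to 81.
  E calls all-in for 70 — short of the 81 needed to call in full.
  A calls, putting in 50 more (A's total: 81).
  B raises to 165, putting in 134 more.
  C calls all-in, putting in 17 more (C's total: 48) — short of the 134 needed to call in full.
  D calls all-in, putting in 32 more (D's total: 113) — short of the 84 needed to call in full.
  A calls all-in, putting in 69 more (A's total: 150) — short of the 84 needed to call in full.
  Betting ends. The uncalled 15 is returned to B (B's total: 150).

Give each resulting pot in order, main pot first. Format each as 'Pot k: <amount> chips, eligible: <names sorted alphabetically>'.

Contributions (after 15 returned to B): A=150, B=150, C=48, D=113, E=70
Pot levels (distinct totals of non-folded players): 48, 70, 113, 150
Layer 1-48: 48 each from A, B, C, D, E = 48*5 = 240 chips; eligible A, B, C, D, E
Layer 49-70: 22 each from A, B, D, E = 22*4 = 88 chips; eligible A, B, D, E
Layer 71-113: 43 each from A, B, D = 43*3 = 129 chips; eligible A, B, D
Layer 114-150: 37 each from A, B = 37*2 = 74 chips; eligible A, B

Pot 1: 240 chips, eligible: A, B, C, D, E
Pot 2: 88 chips, eligible: A, B, D, E
Pot 3: 129 chips, eligible: A, B, D
Pot 4: 74 chips, eligible: A, B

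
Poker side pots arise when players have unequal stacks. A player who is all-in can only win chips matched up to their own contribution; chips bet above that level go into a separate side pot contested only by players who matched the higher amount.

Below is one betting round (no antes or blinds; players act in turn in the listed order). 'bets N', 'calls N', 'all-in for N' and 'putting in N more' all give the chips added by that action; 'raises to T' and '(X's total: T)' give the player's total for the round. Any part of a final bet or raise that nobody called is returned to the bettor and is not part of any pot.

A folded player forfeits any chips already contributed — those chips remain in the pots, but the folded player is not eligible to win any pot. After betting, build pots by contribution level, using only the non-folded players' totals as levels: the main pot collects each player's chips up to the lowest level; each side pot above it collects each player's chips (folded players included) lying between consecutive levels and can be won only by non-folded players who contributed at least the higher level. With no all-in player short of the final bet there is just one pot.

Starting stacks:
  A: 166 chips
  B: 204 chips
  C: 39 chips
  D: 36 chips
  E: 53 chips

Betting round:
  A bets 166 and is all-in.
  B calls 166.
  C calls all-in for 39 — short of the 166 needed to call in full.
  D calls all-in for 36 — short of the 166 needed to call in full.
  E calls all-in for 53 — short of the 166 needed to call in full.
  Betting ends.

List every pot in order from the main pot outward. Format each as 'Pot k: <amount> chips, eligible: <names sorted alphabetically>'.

Contributions: A=166, B=166, C=39, D=36, E=53
Pot levels (distinct totals of non-folded players): 36, 39, 53, 166
Layer 1-36: 36 each from A, B, C, D, E = 36*5 = 180 chips; eligible A, B, C, D, E
Layer 37-39: 3 each from A, B, C, E = 3*4 = 12 chips; eligible A, B, C, E
Layer 40-53: 14 each from A, B, E = 14*3 = 42 chips; eligible A, B, E
Layer 54-166: 113 each from A, B = 113*2 = 226 chips; eligible A, B

Pot 1: 180 chips, eligible: A, B, C, D, E
Pot 2: 12 chips, eligible: A, B, C, E
Pot 3: 42 chips, eligible: A, B, E
Pot 4: 226 chips, eligible: A, B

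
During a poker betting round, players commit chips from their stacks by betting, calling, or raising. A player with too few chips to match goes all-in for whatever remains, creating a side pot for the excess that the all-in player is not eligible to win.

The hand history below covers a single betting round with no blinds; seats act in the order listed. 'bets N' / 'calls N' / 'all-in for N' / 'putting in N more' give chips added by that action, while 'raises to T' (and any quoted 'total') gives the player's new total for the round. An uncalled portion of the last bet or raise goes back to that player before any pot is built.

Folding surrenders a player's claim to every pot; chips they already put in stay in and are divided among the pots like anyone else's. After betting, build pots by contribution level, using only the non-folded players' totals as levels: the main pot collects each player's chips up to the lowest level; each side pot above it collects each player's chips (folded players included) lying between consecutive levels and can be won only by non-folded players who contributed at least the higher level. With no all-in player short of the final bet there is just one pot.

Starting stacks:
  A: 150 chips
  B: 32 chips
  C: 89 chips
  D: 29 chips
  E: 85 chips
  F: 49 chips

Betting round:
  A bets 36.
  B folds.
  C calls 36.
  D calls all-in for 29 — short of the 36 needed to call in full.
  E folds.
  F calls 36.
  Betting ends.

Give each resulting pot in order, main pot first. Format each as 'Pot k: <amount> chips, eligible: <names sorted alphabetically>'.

Contributions: A=36, C=36, D=29, F=36
Folded: B, E
Pot levels (distinct totals of non-folded players): 29, 36
Layer 1-29: 29 each from A, C, D, F = 29*4 = 116 chips; eligible A, C, D, F
Layer 30-36: 7 each from A, C, F = 7*3 = 21 chips; eligible A, C, F

Pot 1: 116 chips, eligible: A, C, D, F
Pot 2: 21 chips, eligible: A, C, F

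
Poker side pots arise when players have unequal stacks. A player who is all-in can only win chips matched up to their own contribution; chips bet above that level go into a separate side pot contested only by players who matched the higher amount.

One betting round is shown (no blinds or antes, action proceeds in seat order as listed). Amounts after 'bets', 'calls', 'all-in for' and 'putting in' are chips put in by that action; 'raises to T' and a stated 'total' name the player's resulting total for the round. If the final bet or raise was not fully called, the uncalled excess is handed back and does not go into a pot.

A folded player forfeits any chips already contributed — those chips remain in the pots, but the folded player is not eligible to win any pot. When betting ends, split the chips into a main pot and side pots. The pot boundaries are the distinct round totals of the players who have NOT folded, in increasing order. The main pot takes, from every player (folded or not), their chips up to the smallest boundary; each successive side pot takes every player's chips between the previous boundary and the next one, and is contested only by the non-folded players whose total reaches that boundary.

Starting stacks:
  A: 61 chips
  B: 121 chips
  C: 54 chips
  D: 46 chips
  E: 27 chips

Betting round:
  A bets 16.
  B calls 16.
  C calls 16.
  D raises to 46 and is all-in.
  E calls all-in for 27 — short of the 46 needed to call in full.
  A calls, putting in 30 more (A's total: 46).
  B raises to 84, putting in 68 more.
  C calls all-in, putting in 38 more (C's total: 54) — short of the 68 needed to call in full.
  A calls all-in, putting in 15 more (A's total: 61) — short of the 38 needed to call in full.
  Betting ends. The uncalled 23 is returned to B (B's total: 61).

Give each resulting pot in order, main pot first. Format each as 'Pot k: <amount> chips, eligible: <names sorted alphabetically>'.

Contributions (after 23 returned to B): A=61, B=61, C=54, D=46, E=27
Pot levels (distinct totals of non-folded players): 27, 46, 54, 61
Layer 1-27: 27 each from A, B, C, D, E = 27*5 = 135 chips; eligible A, B, C, D, E
Layer 28-46: 19 each from A, B, C, D = 19*4 = 76 chips; eligible A, B, C, D
Layer 47-54: 8 each from A, B, C = 8*3 = 24 chips; eligible A, B, C
Layer 55-61: 7 each from A, B = 7*2 = 14 chips; eligible A, B

Pot 1: 135 chips, eligible: A, B, C, D, E
Pot 2: 76 chips, eligible: A, B, C, D
Pot 3: 24 chips, eligible: A, B, C
Pot 4: 14 chips, eligible: A, B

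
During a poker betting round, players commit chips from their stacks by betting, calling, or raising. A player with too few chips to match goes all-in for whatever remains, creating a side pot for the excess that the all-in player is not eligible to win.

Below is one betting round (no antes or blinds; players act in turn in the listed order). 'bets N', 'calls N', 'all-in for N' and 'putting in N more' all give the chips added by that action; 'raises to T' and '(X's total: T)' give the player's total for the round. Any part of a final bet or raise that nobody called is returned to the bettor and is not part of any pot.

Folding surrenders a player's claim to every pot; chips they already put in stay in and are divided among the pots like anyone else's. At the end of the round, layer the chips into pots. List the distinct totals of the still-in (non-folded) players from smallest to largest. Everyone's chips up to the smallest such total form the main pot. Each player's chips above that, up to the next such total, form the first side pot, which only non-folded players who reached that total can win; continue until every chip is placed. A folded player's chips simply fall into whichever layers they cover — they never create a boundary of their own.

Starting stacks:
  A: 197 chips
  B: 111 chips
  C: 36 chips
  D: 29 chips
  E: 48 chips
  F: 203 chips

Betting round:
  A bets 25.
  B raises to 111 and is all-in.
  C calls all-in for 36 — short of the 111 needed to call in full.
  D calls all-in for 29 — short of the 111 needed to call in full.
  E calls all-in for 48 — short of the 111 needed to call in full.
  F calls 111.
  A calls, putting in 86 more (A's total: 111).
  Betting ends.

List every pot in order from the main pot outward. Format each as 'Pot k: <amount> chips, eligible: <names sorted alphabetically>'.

Pot 1: 174 chips, eligible: A, B, C, D, E, F
Pot 2: 35 chips, eligible: A, B, C, E, F
Pot 3: 48 chips, eligible: A, B, E, F
Pot 4: 189 chips, eligible: A, B, F

Derivation:
Contributions: A=111, B=111, C=36, D=29, E=48, F=111
Pot levels (distinct totals of non-folded players): 29, 36, 48, 111
Layer 1-29: 29 each from A, B, C, D, E, F = 29*6 = 174 chips; eligible A, B, C, D, E, F
Layer 30-36: 7 each from A, B, C, E, F = 7*5 = 35 chips; eligible A, B, C, E, F
Layer 37-48: 12 each from A, B, E, F = 12*4 = 48 chips; eligible A, B, E, F
Layer 49-111: 63 each from A, B, F = 63*3 = 189 chips; eligible A, B, F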